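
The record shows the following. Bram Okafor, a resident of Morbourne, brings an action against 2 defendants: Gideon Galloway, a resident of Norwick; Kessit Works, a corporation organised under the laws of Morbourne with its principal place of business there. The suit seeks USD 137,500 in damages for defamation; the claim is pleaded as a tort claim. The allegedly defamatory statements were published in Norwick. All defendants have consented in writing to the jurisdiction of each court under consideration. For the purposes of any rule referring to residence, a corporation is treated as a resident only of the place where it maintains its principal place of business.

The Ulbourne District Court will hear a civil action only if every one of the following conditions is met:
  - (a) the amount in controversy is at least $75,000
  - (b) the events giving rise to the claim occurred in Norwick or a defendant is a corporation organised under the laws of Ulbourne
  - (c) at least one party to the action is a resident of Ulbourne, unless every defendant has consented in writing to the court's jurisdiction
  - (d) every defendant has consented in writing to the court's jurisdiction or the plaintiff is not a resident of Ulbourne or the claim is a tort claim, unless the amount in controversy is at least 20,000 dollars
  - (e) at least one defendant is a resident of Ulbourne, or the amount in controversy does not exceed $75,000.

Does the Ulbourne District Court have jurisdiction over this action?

The Ulbourne District Court:
  (a) The amount in controversy is 137,500 dollars, which meets the 75,000 dollars floor. Met.
  (b) The operative events occurred in Norwick, which satisfies one of the alternatives. Met.
  (c) No party resides in Ulbourne. However, every defendant has filed written consent, so the 'unless' proviso supplies this condition. Satisfied.
  (d) Every defendant has filed written consent, which satisfies one of the alternatives. Satisfied.
  (e) No defendant resides in Ulbourne (they reside in Norwick, Morbourne); the amount in controversy is USD 137,500, above the USD 75,000 ceiling — no alternative holds. Not met.
  → The court lacks jurisdiction.

No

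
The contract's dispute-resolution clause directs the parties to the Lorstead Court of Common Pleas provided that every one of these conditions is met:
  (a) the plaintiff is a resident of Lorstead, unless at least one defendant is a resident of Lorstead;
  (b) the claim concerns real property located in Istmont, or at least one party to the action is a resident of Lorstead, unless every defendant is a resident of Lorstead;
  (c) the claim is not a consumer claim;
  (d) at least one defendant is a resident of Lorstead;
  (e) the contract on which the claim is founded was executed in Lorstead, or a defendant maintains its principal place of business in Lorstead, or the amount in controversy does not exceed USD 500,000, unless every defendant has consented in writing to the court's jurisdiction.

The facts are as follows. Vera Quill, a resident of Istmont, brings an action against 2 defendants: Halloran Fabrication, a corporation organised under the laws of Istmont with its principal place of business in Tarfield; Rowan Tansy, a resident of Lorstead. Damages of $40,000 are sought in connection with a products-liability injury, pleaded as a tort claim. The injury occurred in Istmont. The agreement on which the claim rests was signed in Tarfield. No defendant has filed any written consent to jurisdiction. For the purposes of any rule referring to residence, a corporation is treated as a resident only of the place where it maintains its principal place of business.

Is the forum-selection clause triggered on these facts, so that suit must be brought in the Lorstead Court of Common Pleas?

The Lorstead Court of Common Pleas:
  (a) The plaintiff resides in Istmont, not Lorstead. The proviso rescues it, though: Rowan Tansy resides in Lorstead. Condition met.
  (b) Rowan Tansy resides in Lorstead, so one alternative holds. Met.
  (c) The claim is a tort claim, not a consumer claim. Condition met.
  (d) Rowan Tansy resides in Lorstead. Condition met.
  (e) The amount in controversy is USD 40,000, within the $500,000 ceiling — that alternative is enough. Satisfied.
  → The clause applies.

Yes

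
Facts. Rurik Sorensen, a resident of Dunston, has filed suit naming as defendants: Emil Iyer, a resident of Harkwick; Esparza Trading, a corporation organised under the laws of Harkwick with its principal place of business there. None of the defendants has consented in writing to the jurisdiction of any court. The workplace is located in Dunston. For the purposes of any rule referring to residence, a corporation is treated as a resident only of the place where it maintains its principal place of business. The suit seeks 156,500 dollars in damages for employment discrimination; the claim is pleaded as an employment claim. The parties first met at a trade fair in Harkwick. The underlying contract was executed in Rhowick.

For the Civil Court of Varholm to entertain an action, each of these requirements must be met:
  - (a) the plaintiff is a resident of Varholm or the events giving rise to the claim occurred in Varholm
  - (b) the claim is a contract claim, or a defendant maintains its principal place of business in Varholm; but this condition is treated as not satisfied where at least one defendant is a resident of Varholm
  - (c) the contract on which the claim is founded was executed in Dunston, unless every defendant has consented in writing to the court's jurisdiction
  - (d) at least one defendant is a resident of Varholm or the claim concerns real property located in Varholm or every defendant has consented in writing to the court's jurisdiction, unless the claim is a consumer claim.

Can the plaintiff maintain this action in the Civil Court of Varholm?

The Civil Court of Varholm:
  (a) The plaintiff resides in Dunston, not Varholm; the operative events occurred in Dunston, not Varholm — every alternative fails. Not met.
  (b) The claim is an employment claim, not a contract claim; the corporate defendant(s) have their principal place of business in Harkwick, not Varholm — every alternative fails. Fails.
  (c) The contract was executed in Rhowick, not Dunston. And no such written consent has been filed, so the proviso does not save it. Not met.
  (d) No defendant resides in Varholm (they reside in Harkwick, Harkwick); the claim does not concern real property; no such written consent has been filed — none of the alternatives is met. And the claim is an employment claim, not a consumer claim, so the proviso does not save it. Not satisfied.
  → No jurisdiction.

No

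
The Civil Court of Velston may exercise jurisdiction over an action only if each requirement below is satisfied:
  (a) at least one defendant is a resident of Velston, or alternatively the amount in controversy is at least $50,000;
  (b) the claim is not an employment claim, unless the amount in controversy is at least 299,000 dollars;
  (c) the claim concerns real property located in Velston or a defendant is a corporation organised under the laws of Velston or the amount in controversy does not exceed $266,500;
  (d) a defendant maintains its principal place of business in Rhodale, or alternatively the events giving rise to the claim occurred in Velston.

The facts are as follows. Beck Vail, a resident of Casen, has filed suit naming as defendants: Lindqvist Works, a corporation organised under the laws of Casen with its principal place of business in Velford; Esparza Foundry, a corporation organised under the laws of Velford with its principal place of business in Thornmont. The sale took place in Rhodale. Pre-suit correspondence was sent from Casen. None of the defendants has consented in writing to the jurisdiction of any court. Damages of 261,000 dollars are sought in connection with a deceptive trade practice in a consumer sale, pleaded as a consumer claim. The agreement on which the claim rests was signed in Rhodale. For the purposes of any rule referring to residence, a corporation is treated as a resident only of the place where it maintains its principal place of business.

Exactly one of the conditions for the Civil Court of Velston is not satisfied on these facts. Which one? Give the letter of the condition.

(d)

The Civil Court of Velston:
  (a) The amount in controversy is $261,000, which meets the $50,000 floor — that alternative is enough. Condition met.
  (b) The claim is a consumer claim, not an employment claim. Satisfied.
  (c) The amount in controversy is 261,000 dollars, within the USD 266,500 ceiling — that alternative is enough. Satisfied.
  (d) The corporate defendant(s) have their principal place of business in Thornmont, Velford, not Rhodale; the operative events occurred in Rhodale, not Velston — no alternative holds. Fails.
Only condition (d) fails.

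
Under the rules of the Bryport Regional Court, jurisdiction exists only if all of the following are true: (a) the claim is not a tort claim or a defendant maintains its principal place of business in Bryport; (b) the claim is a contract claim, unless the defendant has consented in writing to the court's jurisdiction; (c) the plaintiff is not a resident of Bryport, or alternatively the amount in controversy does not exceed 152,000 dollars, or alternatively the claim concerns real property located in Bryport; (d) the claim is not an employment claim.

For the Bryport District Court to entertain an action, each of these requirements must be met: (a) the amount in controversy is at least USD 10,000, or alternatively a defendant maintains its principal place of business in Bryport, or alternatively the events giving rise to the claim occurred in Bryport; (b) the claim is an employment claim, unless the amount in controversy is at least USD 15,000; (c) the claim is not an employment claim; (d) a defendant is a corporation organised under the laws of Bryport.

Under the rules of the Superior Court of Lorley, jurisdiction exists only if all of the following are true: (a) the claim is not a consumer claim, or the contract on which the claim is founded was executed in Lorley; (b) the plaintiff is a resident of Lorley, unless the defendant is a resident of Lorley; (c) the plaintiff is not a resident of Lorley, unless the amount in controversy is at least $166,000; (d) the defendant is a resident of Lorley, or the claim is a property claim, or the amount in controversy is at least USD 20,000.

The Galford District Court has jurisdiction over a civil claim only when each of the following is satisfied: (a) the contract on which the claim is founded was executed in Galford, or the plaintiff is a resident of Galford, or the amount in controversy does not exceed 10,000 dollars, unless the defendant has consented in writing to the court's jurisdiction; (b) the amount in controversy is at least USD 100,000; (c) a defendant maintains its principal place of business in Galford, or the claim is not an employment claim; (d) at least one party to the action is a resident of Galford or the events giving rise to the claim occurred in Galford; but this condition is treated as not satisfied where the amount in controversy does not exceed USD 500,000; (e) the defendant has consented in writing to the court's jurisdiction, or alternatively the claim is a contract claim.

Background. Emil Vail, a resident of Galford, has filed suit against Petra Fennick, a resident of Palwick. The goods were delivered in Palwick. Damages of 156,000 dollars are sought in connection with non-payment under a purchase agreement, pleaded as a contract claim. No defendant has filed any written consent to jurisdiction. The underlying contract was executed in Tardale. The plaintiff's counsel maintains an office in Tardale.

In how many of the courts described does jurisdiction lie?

1

The Bryport Regional Court:
  (a) The claim is a contract claim, not a tort claim — that alternative is enough. Satisfied.
  (b) The claim is a contract claim. Condition met.
  (c) The plaintiff resides in Galford, which is not Bryport, so one alternative holds. Condition met.
  (d) The claim is a contract claim, not an employment claim. Condition met.
  → Jurisdiction lies.
The Bryport District Court:
  (a) The amount in controversy is USD 156,000, which meets the $10,000 floor, so one alternative holds. Satisfied.
  (b) The claim is a contract claim, not an employment claim. The proviso rescues it, though: the amount in controversy is 156,000 dollars, which meets the 15,000 dollars floor. Met.
  (c) The claim is a contract claim, not an employment claim. Condition met.
  (d) No defendant is a corporation. Not satisfied.
  → At least one condition fails; no jurisdiction.
The Superior Court of Lorley:
  (a) The claim is a contract claim, not a consumer claim, so one alternative holds. Satisfied.
  (b) The plaintiff resides in Galford, not Lorley. And the defendant resides in Palwick, not Lorley, so the proviso does not save it. Fails.
  (c) The plaintiff resides in Galford, which is not Lorley. Satisfied.
  (d) The amount in controversy is $156,000, which meets the USD 20,000 floor — that alternative is enough. Satisfied.
  → Not every requirement is met — no jurisdiction.
The Galford District Court:
  (a) The plaintiff resides in Galford, so this disjunct is met. Met.
  (b) The amount in controversy is 156,000 dollars, which meets the 100,000 dollars floor. Met.
  (c) The claim is a contract claim, not an employment claim, so this disjunct is met. Satisfied.
  (d) Emil Vail resides in Galford, so one alternative holds. However, the amount in controversy is USD 156,000, within the 500,000 dollars ceiling, which falls within the stated exception and so defeats the condition. Not met.
  (e) The claim is a contract claim, which satisfies one of the alternatives. Condition met.
  → At least one condition fails; no jurisdiction.
Courts with jurisdiction: the Bryport Regional Court — 1 in total.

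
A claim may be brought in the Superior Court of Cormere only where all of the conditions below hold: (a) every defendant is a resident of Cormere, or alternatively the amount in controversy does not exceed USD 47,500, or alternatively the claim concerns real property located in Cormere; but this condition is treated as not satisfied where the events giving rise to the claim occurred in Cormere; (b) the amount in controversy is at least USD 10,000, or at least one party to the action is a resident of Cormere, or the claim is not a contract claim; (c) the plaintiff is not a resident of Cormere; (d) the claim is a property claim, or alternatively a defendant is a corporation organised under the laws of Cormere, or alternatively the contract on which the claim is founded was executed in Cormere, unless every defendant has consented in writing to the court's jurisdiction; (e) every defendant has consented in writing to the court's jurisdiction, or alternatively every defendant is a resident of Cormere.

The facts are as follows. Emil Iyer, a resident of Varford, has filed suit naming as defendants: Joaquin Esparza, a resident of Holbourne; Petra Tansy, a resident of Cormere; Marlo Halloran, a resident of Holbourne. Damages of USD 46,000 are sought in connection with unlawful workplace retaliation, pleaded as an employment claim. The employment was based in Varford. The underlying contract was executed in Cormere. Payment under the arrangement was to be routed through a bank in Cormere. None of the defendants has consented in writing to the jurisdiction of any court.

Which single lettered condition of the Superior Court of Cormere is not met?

(e)

The Superior Court of Cormere:
  (a) The amount in controversy is USD 46,000, within the $47,500 ceiling, so one alternative holds. The carve-out does not apply: the operative events occurred in Varford, not Cormere. Condition met.
  (b) The amount in controversy is USD 46,000, which meets the 10,000 dollars floor, which satisfies one of the alternatives. Condition met.
  (c) The plaintiff resides in Varford, which is not Cormere. Satisfied.
  (d) The contract was executed in Cormere — that alternative is enough. Satisfied.
  (e) No such written consent has been filed; the defendants reside as follows — Joaquin Esparza in Holbourne, Petra Tansy in Cormere, Marlo Halloran in Holbourne — not all in Cormere — none of the alternatives is met. Not met.
Only condition (e) fails.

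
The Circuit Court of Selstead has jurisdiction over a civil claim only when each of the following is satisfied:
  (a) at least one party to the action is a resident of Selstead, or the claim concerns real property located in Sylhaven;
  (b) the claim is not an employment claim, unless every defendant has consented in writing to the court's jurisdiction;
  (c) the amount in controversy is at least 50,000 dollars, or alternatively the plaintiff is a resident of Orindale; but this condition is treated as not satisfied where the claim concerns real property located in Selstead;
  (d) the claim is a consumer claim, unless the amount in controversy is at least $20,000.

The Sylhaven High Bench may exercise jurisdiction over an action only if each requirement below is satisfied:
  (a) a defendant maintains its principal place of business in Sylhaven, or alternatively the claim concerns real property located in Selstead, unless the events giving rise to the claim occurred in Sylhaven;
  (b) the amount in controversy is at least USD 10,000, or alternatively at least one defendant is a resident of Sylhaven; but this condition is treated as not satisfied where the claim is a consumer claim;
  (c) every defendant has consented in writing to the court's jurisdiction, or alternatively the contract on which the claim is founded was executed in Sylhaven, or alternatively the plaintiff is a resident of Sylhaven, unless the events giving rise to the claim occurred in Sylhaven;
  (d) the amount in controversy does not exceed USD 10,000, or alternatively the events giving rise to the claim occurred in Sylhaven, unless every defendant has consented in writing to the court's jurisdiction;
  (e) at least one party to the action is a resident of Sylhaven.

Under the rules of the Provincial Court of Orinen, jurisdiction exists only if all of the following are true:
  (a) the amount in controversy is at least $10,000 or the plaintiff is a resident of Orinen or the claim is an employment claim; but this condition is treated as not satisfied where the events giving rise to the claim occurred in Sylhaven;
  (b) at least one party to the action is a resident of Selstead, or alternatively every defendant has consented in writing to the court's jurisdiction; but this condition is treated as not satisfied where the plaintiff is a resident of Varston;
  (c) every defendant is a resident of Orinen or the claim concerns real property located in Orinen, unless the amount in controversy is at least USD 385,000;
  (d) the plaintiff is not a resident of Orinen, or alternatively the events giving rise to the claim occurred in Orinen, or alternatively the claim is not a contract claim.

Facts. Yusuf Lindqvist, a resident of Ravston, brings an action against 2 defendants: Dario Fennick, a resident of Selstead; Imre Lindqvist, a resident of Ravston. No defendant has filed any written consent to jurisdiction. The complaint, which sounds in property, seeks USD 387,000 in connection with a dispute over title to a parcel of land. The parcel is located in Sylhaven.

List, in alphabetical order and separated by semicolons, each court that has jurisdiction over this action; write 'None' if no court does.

the Circuit Court of Selstead

The Circuit Court of Selstead:
  (a) Dario Fennick resides in Selstead, which satisfies one of the alternatives. Condition met.
  (b) The claim is a property claim, not an employment claim. Condition met.
  (c) The amount in controversy is $387,000, which meets the 50,000 dollars floor, so one alternative holds. The carve-out does not apply: the property lies in Sylhaven, not Selstead. Condition met.
  (d) The claim is a property claim, not a consumer claim. But the amount in controversy is $387,000, which meets the 20,000 dollars floor, and the 'unless' clause therefore excuses the requirement. Met.
  → All conditions met; jurisdiction exists.
The Sylhaven High Bench:
  (a) No defendant is a corporation; the property lies in Sylhaven, not Selstead — none of the alternatives is met. However, the operative events occurred in Sylhaven, so the 'unless' proviso supplies this condition. Condition met.
  (b) The amount in controversy is 387,000 dollars, which meets the USD 10,000 floor, which satisfies one of the alternatives. The carve-out does not apply: the claim is a property claim, not a consumer claim. Met.
  (c) No such written consent has been filed; no contract (and hence no place of execution) is alleged; the plaintiff resides in Ravston, not Sylhaven — none of the alternatives is met. But the operative events occurred in Sylhaven, and the 'unless' clause therefore excuses the requirement. Condition met.
  (d) The operative events occurred in Sylhaven, which satisfies one of the alternatives. Condition met.
  (e) No party resides in Sylhaven. Condition not met.
  → At least one condition fails; no jurisdiction.
The Provincial Court of Orinen:
  (a) The amount in controversy is 387,000 dollars, which meets the $10,000 floor, which satisfies one of the alternatives. But the carve-out bites: the operative events occurred in Sylhaven. Condition not met.
  (b) Dario Fennick resides in Selstead, so this disjunct is met. And the carve-out is inapplicable — the plaintiff resides in Ravston, not Varston. Satisfied.
  (c) The defendants reside as follows — Dario Fennick in Selstead, Imre Lindqvist in Ravston — not all in Orinen; the property lies in Sylhaven, not Orinen — every alternative fails. The proviso rescues it, though: the amount in controversy is 387,000 dollars, which meets the 385,000 dollars floor. Condition met.
  (d) The plaintiff resides in Ravston, which is not Orinen — that alternative is enough. Satisfied.
  → The court lacks jurisdiction.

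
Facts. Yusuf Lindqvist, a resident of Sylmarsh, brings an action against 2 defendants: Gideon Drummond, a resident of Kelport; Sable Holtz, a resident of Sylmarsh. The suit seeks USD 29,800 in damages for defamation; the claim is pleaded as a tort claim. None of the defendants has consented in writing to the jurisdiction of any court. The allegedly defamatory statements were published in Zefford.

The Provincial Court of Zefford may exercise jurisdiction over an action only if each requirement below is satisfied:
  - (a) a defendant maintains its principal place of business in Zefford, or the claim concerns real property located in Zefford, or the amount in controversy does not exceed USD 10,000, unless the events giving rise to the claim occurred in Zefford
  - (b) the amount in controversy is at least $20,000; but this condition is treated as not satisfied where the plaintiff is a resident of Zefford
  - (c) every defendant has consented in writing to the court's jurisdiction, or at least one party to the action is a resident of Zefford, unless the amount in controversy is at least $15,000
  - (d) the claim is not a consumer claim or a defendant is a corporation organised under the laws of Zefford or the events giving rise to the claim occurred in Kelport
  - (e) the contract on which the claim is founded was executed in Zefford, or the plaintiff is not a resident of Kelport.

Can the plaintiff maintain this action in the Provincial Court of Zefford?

Yes

The Provincial Court of Zefford:
  (a) No defendant is a corporation; the claim does not concern real property; the amount in controversy is 29,800 dollars, above the USD 10,000 ceiling — no alternative holds. However, the operative events occurred in Zefford, so the 'unless' proviso supplies this condition. Satisfied.
  (b) The amount in controversy is 29,800 dollars, which meets the USD 20,000 floor. The exception is not triggered, since the plaintiff resides in Sylmarsh, not Zefford. Satisfied.
  (c) No such written consent has been filed; no party resides in Zefford — every alternative fails. The proviso rescues it, though: the amount in controversy is USD 29,800, which meets the 15,000 dollars floor. Met.
  (d) The claim is a tort claim, not a consumer claim, which satisfies one of the alternatives. Condition met.
  (e) The plaintiff resides in Sylmarsh, which is not Kelport, so one alternative holds. Satisfied.
  → Every requirement is satisfied — jurisdiction.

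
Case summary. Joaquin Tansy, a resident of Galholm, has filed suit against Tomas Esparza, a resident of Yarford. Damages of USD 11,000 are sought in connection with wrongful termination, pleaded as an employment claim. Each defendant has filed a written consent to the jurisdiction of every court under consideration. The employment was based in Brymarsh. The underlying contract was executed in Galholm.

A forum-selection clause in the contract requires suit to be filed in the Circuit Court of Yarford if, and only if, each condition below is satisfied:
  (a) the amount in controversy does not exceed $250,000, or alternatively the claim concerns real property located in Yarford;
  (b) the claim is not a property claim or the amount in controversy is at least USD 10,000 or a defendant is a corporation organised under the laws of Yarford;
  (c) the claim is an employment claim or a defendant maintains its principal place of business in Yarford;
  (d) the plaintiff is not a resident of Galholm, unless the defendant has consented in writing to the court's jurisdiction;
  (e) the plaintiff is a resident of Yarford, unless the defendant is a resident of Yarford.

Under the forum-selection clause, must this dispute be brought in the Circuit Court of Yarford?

The Circuit Court of Yarford:
  (a) The amount in controversy is $11,000, within the USD 250,000 ceiling, so this disjunct is met. Condition met.
  (b) The claim is an employment claim, not a property claim, so this disjunct is met. Satisfied.
  (c) The claim is an employment claim — that alternative is enough. Condition met.
  (d) The plaintiff resides in Galholm. The proviso rescues it, though: every defendant has filed written consent. Satisfied.
  (e) The plaintiff resides in Galholm, not Yarford. However, the defendant resides in Yarford, so the 'unless' proviso supplies this condition. Met.
  → Forum clause is triggered.

Yes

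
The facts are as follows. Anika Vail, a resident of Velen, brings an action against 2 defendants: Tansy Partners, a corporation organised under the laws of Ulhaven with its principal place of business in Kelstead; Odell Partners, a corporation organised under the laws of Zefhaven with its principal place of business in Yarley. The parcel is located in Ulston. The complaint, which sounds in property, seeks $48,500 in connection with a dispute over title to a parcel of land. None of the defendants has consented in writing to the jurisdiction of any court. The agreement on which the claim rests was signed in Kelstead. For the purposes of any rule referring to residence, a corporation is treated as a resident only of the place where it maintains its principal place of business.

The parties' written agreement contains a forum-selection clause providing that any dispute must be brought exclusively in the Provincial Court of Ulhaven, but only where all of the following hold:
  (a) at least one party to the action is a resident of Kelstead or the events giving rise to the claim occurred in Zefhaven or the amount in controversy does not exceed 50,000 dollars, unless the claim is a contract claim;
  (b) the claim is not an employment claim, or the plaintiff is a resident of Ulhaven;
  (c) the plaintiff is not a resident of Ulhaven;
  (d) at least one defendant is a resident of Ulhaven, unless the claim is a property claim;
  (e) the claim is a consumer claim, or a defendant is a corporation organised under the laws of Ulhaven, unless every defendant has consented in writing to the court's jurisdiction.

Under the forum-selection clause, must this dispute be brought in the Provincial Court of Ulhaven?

The Provincial Court of Ulhaven:
  (a) Tansy Partners resides in Kelstead, which satisfies one of the alternatives. Condition met.
  (b) The claim is a property claim, not an employment claim, which satisfies one of the alternatives. Condition met.
  (c) The plaintiff resides in Velen, which is not Ulhaven. Met.
  (d) No defendant resides in Ulhaven (they reside in Kelstead, Yarley). However, the claim is a property claim, so the 'unless' proviso supplies this condition. Condition met.
  (e) Tansy Partners is organised under the laws of Ulhaven, so this disjunct is met. Satisfied.
  → The clause applies.

Yes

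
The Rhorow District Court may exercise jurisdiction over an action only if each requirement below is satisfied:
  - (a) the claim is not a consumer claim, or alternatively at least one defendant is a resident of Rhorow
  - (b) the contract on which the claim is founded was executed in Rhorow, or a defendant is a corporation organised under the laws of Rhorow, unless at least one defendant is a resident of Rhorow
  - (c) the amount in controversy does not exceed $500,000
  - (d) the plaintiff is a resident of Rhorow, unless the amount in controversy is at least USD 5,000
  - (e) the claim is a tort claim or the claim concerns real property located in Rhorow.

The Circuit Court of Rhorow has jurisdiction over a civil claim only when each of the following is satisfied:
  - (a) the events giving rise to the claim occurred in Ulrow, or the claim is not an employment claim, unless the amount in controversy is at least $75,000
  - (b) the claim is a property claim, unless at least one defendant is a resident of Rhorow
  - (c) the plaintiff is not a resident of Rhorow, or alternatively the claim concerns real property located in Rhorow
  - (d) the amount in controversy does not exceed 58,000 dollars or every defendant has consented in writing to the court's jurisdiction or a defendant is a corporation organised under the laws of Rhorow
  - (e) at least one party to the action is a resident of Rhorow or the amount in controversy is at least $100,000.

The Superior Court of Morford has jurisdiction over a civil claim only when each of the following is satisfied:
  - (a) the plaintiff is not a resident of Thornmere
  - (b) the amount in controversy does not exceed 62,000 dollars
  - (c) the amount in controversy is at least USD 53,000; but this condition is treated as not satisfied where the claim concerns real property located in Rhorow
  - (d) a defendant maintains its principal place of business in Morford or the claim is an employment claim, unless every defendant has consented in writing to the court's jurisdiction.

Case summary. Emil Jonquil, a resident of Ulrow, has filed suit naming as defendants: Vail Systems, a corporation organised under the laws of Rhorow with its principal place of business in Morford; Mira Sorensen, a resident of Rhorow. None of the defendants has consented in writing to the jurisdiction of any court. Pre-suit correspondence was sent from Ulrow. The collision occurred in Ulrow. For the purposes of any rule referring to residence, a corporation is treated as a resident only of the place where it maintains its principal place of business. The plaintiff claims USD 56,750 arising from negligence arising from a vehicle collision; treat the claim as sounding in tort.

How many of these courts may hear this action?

The Rhorow District Court:
  (a) The claim is a tort claim, not a consumer claim, which satisfies one of the alternatives. Condition met.
  (b) Vail Systems is organised under the laws of Rhorow, so this disjunct is met. Met.
  (c) The amount in controversy is $56,750, within the $500,000 ceiling. Satisfied.
  (d) The plaintiff resides in Ulrow, not Rhorow. But the amount in controversy is $56,750, which meets the 5,000 dollars floor, and the 'unless' clause therefore excuses the requirement. Satisfied.
  (e) The claim is a tort claim, which satisfies one of the alternatives. Satisfied.
  → Every requirement is satisfied — jurisdiction.
The Circuit Court of Rhorow:
  (a) The operative events occurred in Ulrow — that alternative is enough. Satisfied.
  (b) The claim is a tort claim, not a property claim. However, Mira Sorensen resides in Rhorow, so the 'unless' proviso supplies this condition. Met.
  (c) The plaintiff resides in Ulrow, which is not Rhorow, so one alternative holds. Satisfied.
  (d) The amount in controversy is 56,750 dollars, within the 58,000 dollars ceiling, which satisfies one of the alternatives. Satisfied.
  (e) Mira Sorensen resides in Rhorow, which satisfies one of the alternatives. Condition met.
  → Every requirement is satisfied — jurisdiction.
The Superior Court of Morford:
  (a) The plaintiff resides in Ulrow, which is not Thornmere. Satisfied.
  (b) The amount in controversy is USD 56,750, within the $62,000 ceiling. Met.
  (c) The amount in controversy is $56,750, which meets the 53,000 dollars floor. The exception is not triggered, since the claim does not concern real property. Condition met.
  (d) Vail Systems has its principal place of business in Morford, so this disjunct is met. Satisfied.
  → The court has jurisdiction.
Courts with jurisdiction: the Rhorow District Court, the Circuit Court of Rhorow, the Superior Court of Morford — 3 in total.

3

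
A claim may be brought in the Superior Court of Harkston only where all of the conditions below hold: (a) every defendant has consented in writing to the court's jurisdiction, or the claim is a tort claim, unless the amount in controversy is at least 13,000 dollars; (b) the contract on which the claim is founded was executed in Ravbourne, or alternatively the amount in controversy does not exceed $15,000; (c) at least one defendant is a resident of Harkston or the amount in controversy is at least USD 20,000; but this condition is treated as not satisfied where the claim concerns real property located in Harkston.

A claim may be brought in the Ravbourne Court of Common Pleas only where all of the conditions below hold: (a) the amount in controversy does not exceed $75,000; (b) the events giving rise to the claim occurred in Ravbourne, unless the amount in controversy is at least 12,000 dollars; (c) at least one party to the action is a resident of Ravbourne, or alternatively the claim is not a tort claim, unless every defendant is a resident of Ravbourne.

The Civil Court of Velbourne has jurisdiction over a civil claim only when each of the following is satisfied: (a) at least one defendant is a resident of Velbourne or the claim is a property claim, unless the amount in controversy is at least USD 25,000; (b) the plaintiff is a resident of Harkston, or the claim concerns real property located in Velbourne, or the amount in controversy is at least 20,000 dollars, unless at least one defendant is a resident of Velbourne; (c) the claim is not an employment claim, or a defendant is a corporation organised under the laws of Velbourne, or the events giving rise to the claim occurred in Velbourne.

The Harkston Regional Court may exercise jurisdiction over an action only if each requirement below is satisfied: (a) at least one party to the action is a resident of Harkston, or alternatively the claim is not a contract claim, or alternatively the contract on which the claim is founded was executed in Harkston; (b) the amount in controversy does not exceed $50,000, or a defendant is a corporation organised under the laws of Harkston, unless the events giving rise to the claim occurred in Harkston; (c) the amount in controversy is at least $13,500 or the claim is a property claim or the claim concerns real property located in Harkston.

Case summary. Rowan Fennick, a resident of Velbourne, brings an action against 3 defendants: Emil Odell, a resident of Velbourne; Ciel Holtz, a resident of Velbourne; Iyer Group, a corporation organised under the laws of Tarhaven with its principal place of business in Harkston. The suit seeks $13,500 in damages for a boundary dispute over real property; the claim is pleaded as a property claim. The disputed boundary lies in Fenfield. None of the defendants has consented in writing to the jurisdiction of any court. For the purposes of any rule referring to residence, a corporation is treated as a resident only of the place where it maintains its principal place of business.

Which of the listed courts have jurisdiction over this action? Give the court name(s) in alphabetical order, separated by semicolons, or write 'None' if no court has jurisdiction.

the Civil Court of Velbourne; the Harkston Regional Court; the Ravbourne Court of Common Pleas; the Superior Court of Harkston

The Superior Court of Harkston:
  (a) No such written consent has been filed; the claim is a property claim, not a tort claim — no alternative holds. But the amount in controversy is $13,500, which meets the 13,000 dollars floor, and the 'unless' clause therefore excuses the requirement. Satisfied.
  (b) The amount in controversy is USD 13,500, within the 15,000 dollars ceiling — that alternative is enough. Condition met.
  (c) Iyer Group resides in Harkston, which satisfies one of the alternatives. The carve-out does not apply: the property lies in Fenfield, not Harkston. Satisfied.
  → Jurisdiction lies.
The Ravbourne Court of Common Pleas:
  (a) The amount in controversy is USD 13,500, within the 75,000 dollars ceiling. Satisfied.
  (b) The operative events occurred in Fenfield, not Ravbourne. The proviso rescues it, though: the amount in controversy is 13,500 dollars, which meets the $12,000 floor. Met.
  (c) The claim is a property claim, not a tort claim — that alternative is enough. Condition met.
  → The court has jurisdiction.
The Civil Court of Velbourne:
  (a) Emil Odell resides in Velbourne — that alternative is enough. Condition met.
  (b) The plaintiff resides in Velbourne, not Harkston; the property lies in Fenfield, not Velbourne; the amount in controversy is 13,500 dollars, below the 20,000 dollars floor — no alternative holds. The proviso rescues it, though: Emil Odell resides in Velbourne. Condition met.
  (c) The claim is a property claim, not an employment claim, which satisfies one of the alternatives. Satisfied.
  → All conditions met; jurisdiction exists.
The Harkston Regional Court:
  (a) Iyer Group resides in Harkston — that alternative is enough. Satisfied.
  (b) The amount in controversy is $13,500, within the $50,000 ceiling, which satisfies one of the alternatives. Met.
  (c) The amount in controversy is USD 13,500, which meets the 13,500 dollars floor, so one alternative holds. Satisfied.
  → All conditions met; jurisdiction exists.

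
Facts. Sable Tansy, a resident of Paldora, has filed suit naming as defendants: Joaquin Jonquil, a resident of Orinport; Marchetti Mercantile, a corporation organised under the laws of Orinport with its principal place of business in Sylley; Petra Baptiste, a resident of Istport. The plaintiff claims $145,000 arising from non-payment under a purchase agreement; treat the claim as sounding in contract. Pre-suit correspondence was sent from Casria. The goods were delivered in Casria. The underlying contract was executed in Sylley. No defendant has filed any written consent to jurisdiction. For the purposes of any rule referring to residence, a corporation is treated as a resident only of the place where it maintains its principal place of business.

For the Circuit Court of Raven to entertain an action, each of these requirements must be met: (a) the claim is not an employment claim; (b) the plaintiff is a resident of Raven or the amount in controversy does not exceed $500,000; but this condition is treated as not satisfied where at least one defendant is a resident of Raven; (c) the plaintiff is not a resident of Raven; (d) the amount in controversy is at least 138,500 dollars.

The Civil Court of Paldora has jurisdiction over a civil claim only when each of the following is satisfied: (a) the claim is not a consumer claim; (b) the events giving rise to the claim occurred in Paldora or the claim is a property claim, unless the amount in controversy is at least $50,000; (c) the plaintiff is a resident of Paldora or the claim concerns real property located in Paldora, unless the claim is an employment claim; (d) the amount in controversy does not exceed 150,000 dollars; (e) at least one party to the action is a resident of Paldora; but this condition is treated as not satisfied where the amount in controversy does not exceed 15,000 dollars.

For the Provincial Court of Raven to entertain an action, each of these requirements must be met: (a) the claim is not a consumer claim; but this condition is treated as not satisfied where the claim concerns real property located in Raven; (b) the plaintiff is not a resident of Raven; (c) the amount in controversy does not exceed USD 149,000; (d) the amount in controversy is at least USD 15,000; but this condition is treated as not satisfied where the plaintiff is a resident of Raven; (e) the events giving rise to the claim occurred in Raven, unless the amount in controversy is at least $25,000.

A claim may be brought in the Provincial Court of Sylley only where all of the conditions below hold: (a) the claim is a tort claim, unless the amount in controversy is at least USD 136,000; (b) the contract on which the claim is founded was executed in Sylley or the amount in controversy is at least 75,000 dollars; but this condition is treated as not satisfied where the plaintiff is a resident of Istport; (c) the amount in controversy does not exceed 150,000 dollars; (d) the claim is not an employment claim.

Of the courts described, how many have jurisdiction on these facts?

4

The Circuit Court of Raven:
  (a) The claim is a contract claim, not an employment claim. Met.
  (b) The amount in controversy is $145,000, within the 500,000 dollars ceiling, which satisfies one of the alternatives. And the carve-out is inapplicable — no defendant resides in Raven (they reside in Orinport, Sylley, Istport). Satisfied.
  (c) The plaintiff resides in Paldora, which is not Raven. Satisfied.
  (d) The amount in controversy is USD 145,000, which meets the 138,500 dollars floor. Satisfied.
  → Every requirement is satisfied — jurisdiction.
The Civil Court of Paldora:
  (a) The claim is a contract claim, not a consumer claim. Met.
  (b) The operative events occurred in Casria, not Paldora; the claim is a contract claim, not a property claim — every alternative fails. The proviso rescues it, though: the amount in controversy is $145,000, which meets the $50,000 floor. Met.
  (c) The plaintiff resides in Paldora, so one alternative holds. Condition met.
  (d) The amount in controversy is $145,000, within the 150,000 dollars ceiling. Condition met.
  (e) Sable Tansy resides in Paldora. And the carve-out is inapplicable — the amount in controversy is $145,000, above the USD 15,000 ceiling. Satisfied.
  → Jurisdiction lies.
The Provincial Court of Raven:
  (a) The claim is a contract claim, not a consumer claim. And the carve-out is inapplicable — the claim does not concern real property. Condition met.
  (b) The plaintiff resides in Paldora, which is not Raven. Met.
  (c) The amount in controversy is 145,000 dollars, within the $149,000 ceiling. Met.
  (d) The amount in controversy is USD 145,000, which meets the 15,000 dollars floor. The exception is not triggered, since the plaintiff resides in Paldora, not Raven. Satisfied.
  (e) The operative events occurred in Casria, not Raven. The proviso rescues it, though: the amount in controversy is $145,000, which meets the USD 25,000 floor. Met.
  → Every requirement is satisfied — jurisdiction.
The Provincial Court of Sylley:
  (a) The claim is a contract claim, not a tort claim. The proviso rescues it, though: the amount in controversy is 145,000 dollars, which meets the 136,000 dollars floor. Condition met.
  (b) The contract was executed in Sylley — that alternative is enough. And the carve-out is inapplicable — the plaintiff resides in Paldora, not Istport. Condition met.
  (c) The amount in controversy is USD 145,000, within the 150,000 dollars ceiling. Met.
  (d) The claim is a contract claim, not an employment claim. Condition met.
  → Jurisdiction lies.
Courts with jurisdiction: the Circuit Court of Raven, the Civil Court of Paldora, the Provincial Court of Raven, the Provincial Court of Sylley — 4 in total.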